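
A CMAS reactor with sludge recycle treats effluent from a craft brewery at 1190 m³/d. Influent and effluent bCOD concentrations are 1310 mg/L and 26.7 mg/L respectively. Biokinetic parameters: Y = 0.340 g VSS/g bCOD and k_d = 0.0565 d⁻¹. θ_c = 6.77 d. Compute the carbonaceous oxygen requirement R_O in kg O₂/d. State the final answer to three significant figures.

Y_obs = Y / (1 + k_d θ_c) = 0.340 / (1 + 0.0565 × 6.77) = 0.340 / 1.383 = 0.2459.
ΔS = 1310 − 26.7 = 1283 mg/L, so the substrate removal rate is 1190 × 1283/1000 = 1527 kg bCOD/d.
P_X = Y_obs·Q·(S₀ − S) = 0.2459 × 1527 = 375.6 kg VSS/d.
Carbonaceous O₂ demand = substrate oxidised − cell-mass equivalent = 1527 − 1.42 × 375.6 = 993.8 kg O₂/d.

R_O ≈ 994 kg O₂/d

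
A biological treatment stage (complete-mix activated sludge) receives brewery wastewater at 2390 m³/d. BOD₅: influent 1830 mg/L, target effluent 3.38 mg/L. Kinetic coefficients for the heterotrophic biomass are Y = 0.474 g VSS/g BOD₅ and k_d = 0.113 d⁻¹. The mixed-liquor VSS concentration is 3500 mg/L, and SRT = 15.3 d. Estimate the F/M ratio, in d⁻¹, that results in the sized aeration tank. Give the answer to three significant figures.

Rearranging the biomass balance for a CMAS with decay, V = Y·Q·ΔS·θ_c / [X·(1+k_d θ_c)] = 0.474 × 2390 × (1830 − 3.38) × 15.3 / [3500 × (1 + 0.113 × 15.3)] = 3.17×10^7 / 9551 = 3315 m³.
F/M = applied load / biomass = Q·S₀/(V·X) = 2390 × 1830 / (3315 × 3500) = 0.3770 d⁻¹.

F/M ≈ 0.377 d⁻¹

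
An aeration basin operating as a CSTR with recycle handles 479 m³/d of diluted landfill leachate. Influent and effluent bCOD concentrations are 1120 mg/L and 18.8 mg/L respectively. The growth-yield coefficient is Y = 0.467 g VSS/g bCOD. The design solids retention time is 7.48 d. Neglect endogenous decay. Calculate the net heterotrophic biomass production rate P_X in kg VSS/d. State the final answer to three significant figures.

P_X ≈ 246 kg VSS/d

No decay correction is needed, so Y_obs = Y = 0.467.
ΔS = 1120 − 18.8 = 1101 mg/L, so the substrate removal rate is 479 × 1101/1000 = 527.5 kg bCOD/d.
P_X = Y_obs · Q(S₀ − S) = 0.4670 × 527.5 = 246.3 kg VSS/d.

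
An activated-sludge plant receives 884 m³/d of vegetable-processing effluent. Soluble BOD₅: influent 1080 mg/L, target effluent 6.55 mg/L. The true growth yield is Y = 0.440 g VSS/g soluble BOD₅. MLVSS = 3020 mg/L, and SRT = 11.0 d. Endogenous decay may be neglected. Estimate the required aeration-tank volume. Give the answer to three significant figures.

V·X = Y·Q·ΔS·θ_c gives V = 0.440 × 884 × (1080 − 6.55) × 11.0 / 3020 = 1521 m³.

V ≈ 1520 m³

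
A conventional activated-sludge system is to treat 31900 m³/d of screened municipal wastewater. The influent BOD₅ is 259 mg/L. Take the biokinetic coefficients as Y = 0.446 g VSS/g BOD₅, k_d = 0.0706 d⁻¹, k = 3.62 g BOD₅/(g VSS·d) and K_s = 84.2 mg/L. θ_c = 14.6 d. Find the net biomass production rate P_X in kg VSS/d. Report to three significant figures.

Effluent substrate depends only on kinetics and SRT: S = K_s(1 + k_d θ_c) / [θ_c(Yk − k_d) − 1] = 84.2 × (1 + 0.0706 × 14.6) / [14.6 × (0.446 × 3.62 − 0.0706) − 1] = 171.0 / 21.54 = 7.938 mg/L.
Correct the yield for decay: Y_obs = Y/(1 + k_d θ_c) = 0.446 / (1 + 0.0706 × 14.6) = 0.446 / 2.031 = 0.2196.
ΔS = 259 − 7.94 = 251.1 mg/L, so the substrate removal rate is 31900 × 251.1/1000 = 8009 kg BOD₅/d.
So the net sludge growth is P_X = 0.2196 × 8009 = 1759 kg VSS/d.

P_X ≈ 1760 kg VSS/d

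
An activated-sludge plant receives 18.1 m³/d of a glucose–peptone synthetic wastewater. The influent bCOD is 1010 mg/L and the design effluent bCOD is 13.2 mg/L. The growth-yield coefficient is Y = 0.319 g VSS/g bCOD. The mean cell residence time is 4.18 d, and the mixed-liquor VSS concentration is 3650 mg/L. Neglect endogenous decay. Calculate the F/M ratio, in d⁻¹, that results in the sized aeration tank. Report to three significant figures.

F/M ≈ 0.760 d⁻¹

V·X = Y·Q·ΔS·θ_c gives V = 0.319 × 18.1 × (1010 − 13.2) × 4.18 / 3650 = 6.591 m³.
F/M = Q·S₀ / (V·X) = 18.1 × 1010 / (6.591 × 3650) = 0.7599 g bCOD·(g VSS·d)⁻¹.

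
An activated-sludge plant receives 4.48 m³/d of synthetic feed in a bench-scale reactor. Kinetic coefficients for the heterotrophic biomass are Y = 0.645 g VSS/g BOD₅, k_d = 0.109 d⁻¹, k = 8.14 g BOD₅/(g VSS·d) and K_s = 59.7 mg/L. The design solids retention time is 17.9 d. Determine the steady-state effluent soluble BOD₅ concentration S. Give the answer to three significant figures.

For a completely mixed reactor with recycle the Lawrence–McCarty relation gives S = K_s·(1 + k_d·θ_c) / [θ_c·(Y·k − k_d) − 1] = 59.7 × (1 + 0.109 × 17.9) / [17.9 × (0.645 × 8.14 − 0.109) − 1] = 176.2 / 91.03 = 1.935 mg/L.

S ≈ 1.94 mg/L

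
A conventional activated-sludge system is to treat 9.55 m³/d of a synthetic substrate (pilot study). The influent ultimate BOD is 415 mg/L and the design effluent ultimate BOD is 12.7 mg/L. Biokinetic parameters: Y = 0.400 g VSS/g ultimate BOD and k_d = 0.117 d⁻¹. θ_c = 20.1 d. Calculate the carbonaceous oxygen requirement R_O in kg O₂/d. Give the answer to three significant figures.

R_O ≈ 3.19 kg O₂/d

Observed yield with endogenous decay: Y_obs = Y / (1 + k_d·θ_c) = 0.400 / (1 + 0.117 × 20.1) = 0.400 / 3.352 = 0.1193 g VSS/g ultimate BOD.
ΔS = 415 − 12.7 = 402.3 mg/L, so the substrate removal rate is 9.55 × 402.3/1000 = 3.842 kg ultimate BOD/d.
P_X = Y_obs·Q·(S₀ − S) = 0.1193 × 3.842 = 0.4585 kg VSS/d.
Carbonaceous O₂ demand = substrate oxidised − cell-mass equivalent = 3.842 − 1.42 × 0.4585 = 3.191 kg O₂/d.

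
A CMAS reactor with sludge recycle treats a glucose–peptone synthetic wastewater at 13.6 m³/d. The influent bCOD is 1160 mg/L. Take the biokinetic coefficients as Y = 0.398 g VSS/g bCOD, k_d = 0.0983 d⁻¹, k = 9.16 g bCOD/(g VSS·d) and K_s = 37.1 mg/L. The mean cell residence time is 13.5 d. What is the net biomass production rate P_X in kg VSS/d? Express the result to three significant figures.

P_X ≈ 2.69 kg VSS/d

For a completely mixed reactor with recycle the Lawrence–McCarty relation gives S = K_s·(1 + k_d·θ_c) / [θ_c·(Y·k − k_d) − 1] = 37.1 × (1 + 0.0983 × 13.5) / [13.5 × (0.398 × 9.16 − 0.0983) − 1] = 86.33 / 46.89 = 1.841 mg/L.
The observed yield is Y_obs = Y/(1 + k_d·θ_c) = 0.398 / (1 + 0.0983 × 13.5) = 0.398 / 2.327 = 0.1710 g VSS per g bCOD removed.
ΔS = 1160 − 1.84 = 1158 mg/L, so the substrate removal rate is 13.6 × 1158/1000 = 15.75 kg bCOD/d.
Net biomass production P_X = Y_obs × Q·(S₀ − S) = 0.1710 × 15.75 = 2.694 kg VSS/d.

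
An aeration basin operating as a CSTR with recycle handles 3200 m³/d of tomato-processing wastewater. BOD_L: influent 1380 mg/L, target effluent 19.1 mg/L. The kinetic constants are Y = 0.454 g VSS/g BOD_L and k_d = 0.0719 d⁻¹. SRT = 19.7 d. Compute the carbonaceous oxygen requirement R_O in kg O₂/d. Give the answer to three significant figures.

Observed yield with endogenous decay: Y_obs = Y / (1 + k_d·θ_c) = 0.454 / (1 + 0.0719 × 19.7) = 0.454 / 2.416 = 0.1879 g VSS/g BOD_L.
Substrate removed = Q·(S₀ − S) = 3200 m³/d × (1380 − 19.1) g/m³ = 4.35×10^6 g/d = 4355 kg/d.
Biomass synthesised: P_X = Y_obs × 4355 = 818.2 kg VSS/d.
R_O = Q·ΔS − 1.42 P_X = 4355 − 1162 = 3193 kg O₂/d.

R_O ≈ 3190 kg O₂/d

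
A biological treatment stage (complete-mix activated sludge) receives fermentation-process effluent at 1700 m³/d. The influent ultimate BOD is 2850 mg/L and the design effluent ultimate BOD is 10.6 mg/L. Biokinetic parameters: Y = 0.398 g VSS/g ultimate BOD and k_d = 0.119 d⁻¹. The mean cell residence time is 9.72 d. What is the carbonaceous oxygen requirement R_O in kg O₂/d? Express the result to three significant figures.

R_O ≈ 3560 kg O₂/d

Y_obs = Y / (1 + k_d θ_c) = 0.398 / (1 + 0.119 × 9.72) = 0.398 / 2.157 = 0.1845.
Mass of ultimate BOD removed per day: Q(S₀ − S) = 1700 × 2839 g/m³ = 4827 kg/d.
Biomass synthesised: P_X = Y_obs × 4827 = 890.8 kg VSS/d.
R_O = Q·(S₀ − S) − 1.42·P_X = 4827 − 1.42 × 890.8 = 3562 kg O₂/d.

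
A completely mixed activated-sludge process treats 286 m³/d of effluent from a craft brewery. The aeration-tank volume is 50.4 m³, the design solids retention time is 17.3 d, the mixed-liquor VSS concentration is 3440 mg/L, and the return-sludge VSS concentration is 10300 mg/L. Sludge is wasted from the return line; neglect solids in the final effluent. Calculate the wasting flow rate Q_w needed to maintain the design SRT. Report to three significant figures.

Q_w = (V·X)/(θ_c X_r) = 50.40 × 3440 / (17.3 × 10300) = 0.9730 m³/d.

Q_w ≈ 0.973 m³/d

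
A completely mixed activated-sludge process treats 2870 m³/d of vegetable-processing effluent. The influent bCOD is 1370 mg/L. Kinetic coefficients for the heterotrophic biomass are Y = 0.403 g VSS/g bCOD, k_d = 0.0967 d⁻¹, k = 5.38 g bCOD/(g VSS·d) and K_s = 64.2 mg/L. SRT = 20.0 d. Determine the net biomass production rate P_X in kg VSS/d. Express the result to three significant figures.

From the Monod/SRT balance for a CMAS, S = K_s·(1+k_d θ_c)/[θ_c·(Y k − k_d) − 1] = 64.2 × (1 + 0.0967 × 20.0) / [20.0 × (0.403 × 5.38 − 0.0967) − 1] = 188.4 / 40.43 = 4.659 mg/L.
The observed yield is Y_obs = Y/(1 + k_d·θ_c) = 0.403 / (1 + 0.0967 × 20.0) = 0.403 / 2.934 = 0.1374 g VSS per g bCOD removed.
Mass of bCOD removed per day: Q(S₀ − S) = 2870 × 1365 g/m³ = 3919 kg/d.
Biomass produced: P_X = Y_obs·Q·ΔS = 0.1374 × 3919 ≈ 538.2 kg VSS/d.

P_X ≈ 538 kg VSS/d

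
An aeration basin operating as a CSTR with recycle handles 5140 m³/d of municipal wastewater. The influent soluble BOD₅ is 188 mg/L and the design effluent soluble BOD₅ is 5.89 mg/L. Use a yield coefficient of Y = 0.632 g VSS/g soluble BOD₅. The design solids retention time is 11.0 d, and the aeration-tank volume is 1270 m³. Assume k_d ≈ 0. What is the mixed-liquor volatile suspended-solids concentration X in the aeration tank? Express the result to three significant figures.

X ≈ 5120 mg/L

Without decay, X = Y Q (S₀−S) θ_c / V = 0.632 × 5140 × (188 − 5.89) × 11.0 / 1270 = 5124 mg/L.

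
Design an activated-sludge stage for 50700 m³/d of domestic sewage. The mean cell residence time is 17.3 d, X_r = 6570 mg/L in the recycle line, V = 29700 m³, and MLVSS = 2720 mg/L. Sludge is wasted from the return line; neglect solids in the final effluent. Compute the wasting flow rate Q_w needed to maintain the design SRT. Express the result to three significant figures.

θ_c = V·X/(Q_w·X_r) when wasting from the recycle, so Q_w = V·X/(θ_c·X_r) = 29700 × 2720 / (17.3 × 6570) = 710.7 m³/d.

Q_w ≈ 711 m³/d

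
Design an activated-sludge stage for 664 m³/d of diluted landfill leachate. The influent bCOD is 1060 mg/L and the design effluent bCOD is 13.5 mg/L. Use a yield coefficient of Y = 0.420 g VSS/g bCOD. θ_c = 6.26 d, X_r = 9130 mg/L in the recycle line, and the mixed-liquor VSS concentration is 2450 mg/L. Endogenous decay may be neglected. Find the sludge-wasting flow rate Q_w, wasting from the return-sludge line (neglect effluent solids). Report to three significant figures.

Q_w ≈ 32.0 m³/d

V·X = Y·Q·ΔS·θ_c gives V = 0.420 × 664 × (1060 − 13.5) × 6.26 / 2450 = 745.7 m³.
Wasting from the return line (neglecting effluent solids): Q_w = V·X / (θ_c·X_r) = 745.7 × 2450 / (6.26 × 9130) = 31.97 m³/d.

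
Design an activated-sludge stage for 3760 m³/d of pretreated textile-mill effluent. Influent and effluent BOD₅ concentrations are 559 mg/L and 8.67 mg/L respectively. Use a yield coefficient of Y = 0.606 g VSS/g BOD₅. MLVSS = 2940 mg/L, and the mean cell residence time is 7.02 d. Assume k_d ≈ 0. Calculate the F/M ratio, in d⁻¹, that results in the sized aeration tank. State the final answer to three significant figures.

Biomass mass balance (decay neglected): V·X = Y·Q·(S₀ − S)·θ_c, so V = 0.606 × 3760 × (559 − 8.67) × 7.02 / 2940 = 2994 m³.
Food-to-microorganism ratio F/M = Q S₀ / (V X) = 3760 × 559 / (2994 × 2940) = 0.2388 d⁻¹.

F/M ≈ 0.239 d⁻¹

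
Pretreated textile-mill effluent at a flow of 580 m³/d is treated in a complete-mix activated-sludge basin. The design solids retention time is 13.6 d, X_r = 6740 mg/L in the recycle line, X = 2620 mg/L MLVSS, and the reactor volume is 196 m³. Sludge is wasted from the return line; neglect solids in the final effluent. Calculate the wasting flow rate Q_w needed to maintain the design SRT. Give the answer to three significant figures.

Q_w ≈ 5.60 m³/d

Wasting from the return line (neglecting effluent solids): Q_w = V·X / (θ_c·X_r) = 196.0 × 2620 / (13.6 × 6740) = 5.602 m³/d.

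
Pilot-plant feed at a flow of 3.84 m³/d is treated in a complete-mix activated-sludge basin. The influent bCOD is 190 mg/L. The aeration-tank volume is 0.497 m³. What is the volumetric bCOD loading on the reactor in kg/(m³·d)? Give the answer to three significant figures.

Applied bCOD load per unit volume = Q·S₀/V = (3.84 × 190/1000)/0.4970 = 1.468 kg bCOD·m⁻³·d⁻¹.

L_v ≈ 1.47 kg bCOD/(m³·d)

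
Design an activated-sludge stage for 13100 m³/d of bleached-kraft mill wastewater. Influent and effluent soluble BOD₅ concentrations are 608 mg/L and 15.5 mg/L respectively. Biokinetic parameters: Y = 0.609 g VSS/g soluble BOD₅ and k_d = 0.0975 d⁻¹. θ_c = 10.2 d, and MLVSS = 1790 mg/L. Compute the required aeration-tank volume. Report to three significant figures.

V ≈ 13500 m³

Steady-state biomass mass balance: V·X·(1 + k_d·θ_c) = Y·Q·(S₀ − S)·θ_c, so V = 0.609 × 13100 × (608 − 15.5) × 10.2 / [1790 × (1 + 0.0975 × 10.2)] = 4.82×10^7 / 3570 = 13505 m³.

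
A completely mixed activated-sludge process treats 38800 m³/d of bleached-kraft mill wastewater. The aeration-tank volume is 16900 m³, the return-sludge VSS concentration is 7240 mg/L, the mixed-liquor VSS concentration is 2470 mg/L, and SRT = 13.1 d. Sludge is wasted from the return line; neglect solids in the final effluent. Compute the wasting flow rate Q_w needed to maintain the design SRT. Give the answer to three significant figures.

θ_c = V·X/(Q_w·X_r) when wasting from the recycle, so Q_w = V·X/(θ_c·X_r) = 16900 × 2470 / (13.1 × 7240) = 440.1 m³/d.

Q_w ≈ 440 m³/d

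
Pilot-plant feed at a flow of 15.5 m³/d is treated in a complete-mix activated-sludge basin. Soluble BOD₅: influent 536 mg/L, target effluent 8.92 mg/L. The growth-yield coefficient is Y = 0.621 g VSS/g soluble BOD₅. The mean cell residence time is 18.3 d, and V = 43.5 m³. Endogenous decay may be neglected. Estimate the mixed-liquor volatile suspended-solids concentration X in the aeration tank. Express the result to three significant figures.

X ≈ 2130 mg/L

X = Y·Q·ΔS·θ_c / V = 0.621 × 15.5 × (536 − 8.92) × 18.3 / 43.5 = 2134 mg/L.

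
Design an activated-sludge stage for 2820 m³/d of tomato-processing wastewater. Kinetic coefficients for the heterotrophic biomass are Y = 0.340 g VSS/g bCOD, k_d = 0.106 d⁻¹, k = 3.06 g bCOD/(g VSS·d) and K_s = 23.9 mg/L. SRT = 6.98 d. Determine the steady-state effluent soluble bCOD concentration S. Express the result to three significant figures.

S ≈ 7.53 mg/L

For a completely mixed reactor with recycle the Lawrence–McCarty relation gives S = K_s·(1 + k_d·θ_c) / [θ_c·(Y·k − k_d) − 1] = 23.9 × (1 + 0.106 × 6.98) / [6.98 × (0.340 × 3.06 − 0.106) − 1] = 41.58 / 5.522 = 7.530 mg/L.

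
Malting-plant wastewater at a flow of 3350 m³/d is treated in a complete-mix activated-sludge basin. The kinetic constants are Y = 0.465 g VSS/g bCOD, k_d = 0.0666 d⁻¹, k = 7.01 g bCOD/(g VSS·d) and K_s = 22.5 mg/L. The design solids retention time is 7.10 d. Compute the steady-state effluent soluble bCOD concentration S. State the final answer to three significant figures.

For a completely mixed reactor with recycle the Lawrence–McCarty relation gives S = K_s·(1 + k_d·θ_c) / [θ_c·(Y·k − k_d) − 1] = 22.5 × (1 + 0.0666 × 7.10) / [7.10 × (0.465 × 7.01 − 0.0666) − 1] = 33.14 / 21.67 = 1.529 mg/L.

S ≈ 1.53 mg/L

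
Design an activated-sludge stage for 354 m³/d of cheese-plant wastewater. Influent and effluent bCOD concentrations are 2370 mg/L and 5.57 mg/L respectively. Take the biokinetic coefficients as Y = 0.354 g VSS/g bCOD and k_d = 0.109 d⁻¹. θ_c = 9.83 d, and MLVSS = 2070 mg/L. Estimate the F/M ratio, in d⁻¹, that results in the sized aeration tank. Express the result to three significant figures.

Rearranging the biomass balance for a CMAS with decay, V = Y·Q·ΔS·θ_c / [X·(1+k_d θ_c)] = 0.354 × 354 × (2370 − 5.57) × 9.83 / [2070 × (1 + 0.109 × 9.83)] = 2.91×10^6 / 4288 = 679.3 m³.
Food-to-microorganism ratio F/M = Q S₀ / (V X) = 354 × 2370 / (679.3 × 2070) = 0.5967 d⁻¹.

F/M ≈ 0.597 d⁻¹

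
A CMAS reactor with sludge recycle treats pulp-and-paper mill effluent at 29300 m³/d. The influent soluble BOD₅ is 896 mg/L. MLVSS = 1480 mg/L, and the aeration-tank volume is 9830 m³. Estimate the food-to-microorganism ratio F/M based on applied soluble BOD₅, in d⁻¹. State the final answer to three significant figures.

F/M = Q·S₀ / (V·X) = 29300 × 896 / (9830 × 1480) = 1.805 g soluble BOD₅·(g VSS·d)⁻¹.

F/M ≈ 1.80 d⁻¹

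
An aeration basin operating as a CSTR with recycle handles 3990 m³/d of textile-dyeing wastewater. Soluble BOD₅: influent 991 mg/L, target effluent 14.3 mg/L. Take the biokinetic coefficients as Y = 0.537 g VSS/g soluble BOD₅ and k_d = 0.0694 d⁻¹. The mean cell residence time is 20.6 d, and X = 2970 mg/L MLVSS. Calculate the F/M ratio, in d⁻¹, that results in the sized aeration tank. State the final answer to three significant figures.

From the SRT design equation V = Y Q (S₀−S) θ_c / [X (1 + k_d θ_c)] = 0.537 × 3990 × (991 − 14.3) × 20.6 / [2970 × (1 + 0.0694 × 20.6)] = 4.31×10^7 / 7216 = 5974 m³.
Food-to-microorganism ratio F/M = Q S₀ / (V X) = 3990 × 991 / (5974 × 2970) = 0.2229 d⁻¹.

F/M ≈ 0.223 d⁻¹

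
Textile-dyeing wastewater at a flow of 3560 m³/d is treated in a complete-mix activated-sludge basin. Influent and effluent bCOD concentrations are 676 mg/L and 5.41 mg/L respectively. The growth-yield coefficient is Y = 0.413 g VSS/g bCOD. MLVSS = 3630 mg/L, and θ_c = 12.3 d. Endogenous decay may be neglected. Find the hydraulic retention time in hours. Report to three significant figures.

τ ≈ 22.5 h

Biomass mass balance (decay neglected): V·X = Y·Q·(S₀ − S)·θ_c, so V = 0.413 × 3560 × (676 − 5.41) × 12.3 / 3630 = 3341 m³.
Hydraulic retention time τ = V/Q = 3341 / 3560 = 0.9384 d = 22.52 h.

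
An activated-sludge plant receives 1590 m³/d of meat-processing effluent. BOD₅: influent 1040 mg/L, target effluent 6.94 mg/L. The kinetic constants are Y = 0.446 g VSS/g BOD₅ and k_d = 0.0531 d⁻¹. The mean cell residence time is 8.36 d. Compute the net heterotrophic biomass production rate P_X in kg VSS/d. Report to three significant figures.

P_X ≈ 507 kg VSS/d

Observed yield with endogenous decay: Y_obs = Y / (1 + k_d·θ_c) = 0.446 / (1 + 0.0531 × 8.36) = 0.446 / 1.444 = 0.3089 g VSS/g BOD₅.
Mass of BOD₅ removed per day: Q(S₀ − S) = 1590 × 1033 g/m³ = 1643 kg/d.
So the net sludge growth is P_X = 0.3089 × 1643 = 507.4 kg VSS/d.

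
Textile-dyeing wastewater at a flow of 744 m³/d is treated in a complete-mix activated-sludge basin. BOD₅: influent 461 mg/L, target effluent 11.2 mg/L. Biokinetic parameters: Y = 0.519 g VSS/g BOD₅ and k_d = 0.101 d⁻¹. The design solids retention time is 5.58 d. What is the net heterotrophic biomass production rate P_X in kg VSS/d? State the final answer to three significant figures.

Y_obs = Y / (1 + k_d θ_c) = 0.519 / (1 + 0.101 × 5.58) = 0.519 / 1.564 = 0.3319.
ΔS = 461 − 11.2 = 449.8 mg/L, so the substrate removal rate is 744 × 449.8/1000 = 334.7 kg BOD₅/d.
P_X = Y_obs · Q(S₀ − S) = 0.3319 × 334.7 = 111.1 kg VSS/d.

P_X ≈ 111 kg VSS/d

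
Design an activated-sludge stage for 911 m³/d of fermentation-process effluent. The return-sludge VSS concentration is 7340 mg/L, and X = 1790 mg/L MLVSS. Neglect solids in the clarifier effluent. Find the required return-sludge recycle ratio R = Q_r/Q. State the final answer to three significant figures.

R = Q_r/Q = X/(X_r − X) = 1790 / (7340 − 1790) = 0.3225.

R ≈ 0.323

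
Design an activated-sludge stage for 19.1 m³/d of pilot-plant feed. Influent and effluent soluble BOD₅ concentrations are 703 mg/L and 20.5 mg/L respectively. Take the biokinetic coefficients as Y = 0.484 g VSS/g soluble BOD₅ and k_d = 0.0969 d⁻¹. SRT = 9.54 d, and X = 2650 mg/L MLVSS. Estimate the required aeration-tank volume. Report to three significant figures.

V ≈ 11.8 m³

From the SRT design equation V = Y Q (S₀−S) θ_c / [X (1 + k_d θ_c)] = 0.484 × 19.1 × (703 − 20.5) × 9.54 / [2650 × (1 + 0.0969 × 9.54)] = 6.02×10^4 / 5100 = 11.80 m³.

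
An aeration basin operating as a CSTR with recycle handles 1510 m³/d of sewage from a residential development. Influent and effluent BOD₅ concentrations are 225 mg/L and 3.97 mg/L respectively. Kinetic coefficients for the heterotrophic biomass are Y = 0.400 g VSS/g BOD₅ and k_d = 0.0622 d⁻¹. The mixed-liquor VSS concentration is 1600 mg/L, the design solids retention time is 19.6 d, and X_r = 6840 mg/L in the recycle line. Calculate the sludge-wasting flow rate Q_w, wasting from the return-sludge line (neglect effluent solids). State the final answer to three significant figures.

Q_w ≈ 8.80 m³/d

From the SRT design equation V = Y Q (S₀−S) θ_c / [X (1 + k_d θ_c)] = 0.400 × 1510 × (225 − 3.97) × 19.6 / [1600 × (1 + 0.0622 × 19.6)] = 2.62×10^6 / 3551 = 737.0 m³.
Wasting from the return line (neglecting effluent solids): Q_w = V·X / (θ_c·X_r) = 737.0 × 1600 / (19.6 × 6840) = 8.795 m³/d.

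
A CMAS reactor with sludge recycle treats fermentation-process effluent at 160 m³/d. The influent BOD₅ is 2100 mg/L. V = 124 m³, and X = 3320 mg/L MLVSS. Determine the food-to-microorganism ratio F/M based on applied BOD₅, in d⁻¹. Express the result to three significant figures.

F/M = applied load / biomass = Q·S₀/(V·X) = 160 × 2100 / (124.0 × 3320) = 0.8162 d⁻¹.

F/M ≈ 0.816 d⁻¹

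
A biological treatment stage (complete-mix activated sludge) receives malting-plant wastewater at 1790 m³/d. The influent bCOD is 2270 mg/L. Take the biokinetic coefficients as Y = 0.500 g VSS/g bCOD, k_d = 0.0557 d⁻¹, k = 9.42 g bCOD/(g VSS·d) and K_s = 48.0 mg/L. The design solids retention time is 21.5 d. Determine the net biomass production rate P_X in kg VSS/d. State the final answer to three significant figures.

P_X ≈ 924 kg VSS/d

From the Monod/SRT balance for a CMAS, S = K_s·(1+k_d θ_c)/[θ_c·(Y k − k_d) − 1] = 48.0 × (1 + 0.0557 × 21.5) / [21.5 × (0.500 × 9.42 − 0.0557) − 1] = 105.5 / 99.07 = 1.065 mg/L.
Observed yield with endogenous decay: Y_obs = Y / (1 + k_d·θ_c) = 0.500 / (1 + 0.0557 × 21.5) = 0.500 / 2.198 = 0.2275 g VSS/g bCOD.
Substrate removed = Q·(S₀ − S) = 1790 m³/d × (2270 − 1.06) g/m³ = 4.06×10^6 g/d = 4061 kg/d.
So the net sludge growth is P_X = 0.2275 × 4061 = 924.1 kg VSS/d.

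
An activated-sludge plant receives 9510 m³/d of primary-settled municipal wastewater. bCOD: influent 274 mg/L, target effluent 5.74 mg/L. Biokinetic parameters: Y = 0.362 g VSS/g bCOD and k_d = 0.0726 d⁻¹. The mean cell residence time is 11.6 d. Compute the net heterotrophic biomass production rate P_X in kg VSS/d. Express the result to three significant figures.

P_X ≈ 501 kg VSS/d

The observed yield is Y_obs = Y/(1 + k_d·θ_c) = 0.362 / (1 + 0.0726 × 11.6) = 0.362 / 1.842 = 0.1965 g VSS per g bCOD removed.
Q·(S₀ − S) = 9510 × (274 − 5.74) × 10⁻³ = 2551 kg/d removed.
P_X = Y_obs · Q(S₀ − S) = 0.1965 × 2551 = 501.3 kg VSS/d.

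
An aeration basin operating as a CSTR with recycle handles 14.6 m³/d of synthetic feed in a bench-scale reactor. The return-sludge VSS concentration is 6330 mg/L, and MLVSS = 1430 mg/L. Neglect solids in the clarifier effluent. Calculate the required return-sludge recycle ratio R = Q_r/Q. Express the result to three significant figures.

R = Q_r/Q = X/(X_r − X) = 1430 / (6330 − 1430) = 0.2918.

R ≈ 0.292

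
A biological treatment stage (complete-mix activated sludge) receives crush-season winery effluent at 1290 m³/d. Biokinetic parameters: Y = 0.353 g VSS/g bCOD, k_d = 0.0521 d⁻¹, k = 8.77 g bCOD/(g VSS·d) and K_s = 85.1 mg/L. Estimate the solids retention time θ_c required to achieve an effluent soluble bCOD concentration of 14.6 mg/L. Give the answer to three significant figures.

θ_c ≈ 2.49 d

At the target effluent, Y k S/(K_s+S) = 0.353×8.77×14.6/99.70 = 0.4533 d⁻¹.
θ_c = 1/(μ − k_d) = 1/(0.4533 − 0.0521) = 1/0.4012 = 2.492 d.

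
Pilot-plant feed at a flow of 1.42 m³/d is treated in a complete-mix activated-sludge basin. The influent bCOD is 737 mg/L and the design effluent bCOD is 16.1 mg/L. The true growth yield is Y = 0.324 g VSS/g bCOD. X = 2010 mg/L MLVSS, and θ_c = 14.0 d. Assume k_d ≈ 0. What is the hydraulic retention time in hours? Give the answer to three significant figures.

τ ≈ 39.0 h

With k_d = 0 the design equation reduces to V = Y Q (S₀−S) θ_c / X = 0.324 × 1.42 × (737 − 16.1) × 14.0 / 2010 = 2.310 m³.
HRT = V/Q = 2.310 m³ / 1.42 m³·d⁻¹ = 1.627 d × 24 = 39.04 h.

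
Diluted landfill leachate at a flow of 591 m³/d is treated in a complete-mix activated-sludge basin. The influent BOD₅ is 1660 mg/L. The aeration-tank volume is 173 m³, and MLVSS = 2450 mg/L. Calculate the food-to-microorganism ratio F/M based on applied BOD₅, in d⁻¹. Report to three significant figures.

F/M = applied load / biomass = Q·S₀/(V·X) = 591 × 1660 / (173.0 × 2450) = 2.315 d⁻¹.

F/M ≈ 2.31 d⁻¹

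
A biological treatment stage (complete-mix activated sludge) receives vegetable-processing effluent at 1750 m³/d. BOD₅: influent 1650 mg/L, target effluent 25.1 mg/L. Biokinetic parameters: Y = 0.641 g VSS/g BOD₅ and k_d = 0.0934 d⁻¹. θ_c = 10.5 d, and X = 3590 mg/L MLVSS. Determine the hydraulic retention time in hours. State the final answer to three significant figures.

Steady-state biomass mass balance: V·X·(1 + k_d·θ_c) = Y·Q·(S₀ − S)·θ_c, so V = 0.641 × 1750 × (1650 − 25.1) × 10.5 / [3590 × (1 + 0.0934 × 10.5)] = 1.91×10^7 / 7111 = 2692 m³.
τ = V/Q = 2692/1750 = 1.538 d, or 36.91 h.

τ ≈ 36.9 h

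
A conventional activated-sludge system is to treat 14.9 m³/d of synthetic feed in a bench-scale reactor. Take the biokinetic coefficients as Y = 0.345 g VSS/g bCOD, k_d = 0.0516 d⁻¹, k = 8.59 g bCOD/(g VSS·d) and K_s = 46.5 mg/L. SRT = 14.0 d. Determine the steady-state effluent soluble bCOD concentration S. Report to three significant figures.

For a completely mixed reactor with recycle the Lawrence–McCarty relation gives S = K_s·(1 + k_d·θ_c) / [θ_c·(Y·k − k_d) − 1] = 46.5 × (1 + 0.0516 × 14.0) / [14.0 × (0.345 × 8.59 − 0.0516) − 1] = 80.09 / 39.77 = 2.014 mg/L.

S ≈ 2.01 mg/L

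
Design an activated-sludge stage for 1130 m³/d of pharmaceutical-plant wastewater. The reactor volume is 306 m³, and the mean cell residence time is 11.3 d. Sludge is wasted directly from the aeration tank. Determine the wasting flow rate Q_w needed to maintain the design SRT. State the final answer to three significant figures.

Wasting from the aeration tank: Q_w = V / θ_c = 306.0 / 11.3 = 27.08 m³/d.

Q_w ≈ 27.1 m³/d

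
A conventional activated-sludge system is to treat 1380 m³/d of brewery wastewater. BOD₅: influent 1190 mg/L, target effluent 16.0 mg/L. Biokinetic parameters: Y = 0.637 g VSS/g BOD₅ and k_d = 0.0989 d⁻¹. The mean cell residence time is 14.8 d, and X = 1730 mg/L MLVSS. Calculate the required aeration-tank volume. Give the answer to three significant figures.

Rearranging the biomass balance for a CMAS with decay, V = Y·Q·ΔS·θ_c / [X·(1+k_d θ_c)] = 0.637 × 1380 × (1190 − 16.0) × 14.8 / [1730 × (1 + 0.0989 × 14.8)] = 1.53×10^7 / 4262 = 3584 m³.

V ≈ 3580 m³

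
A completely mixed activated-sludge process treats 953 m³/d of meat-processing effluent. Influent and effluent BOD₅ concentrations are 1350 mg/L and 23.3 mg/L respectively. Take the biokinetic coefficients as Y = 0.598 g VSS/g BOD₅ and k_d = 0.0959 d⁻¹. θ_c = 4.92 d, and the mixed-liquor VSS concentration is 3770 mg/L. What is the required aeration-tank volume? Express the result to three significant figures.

Steady-state biomass mass balance: V·X·(1 + k_d·θ_c) = Y·Q·(S₀ − S)·θ_c, so V = 0.598 × 953 × (1350 − 23.3) × 4.92 / [3770 × (1 + 0.0959 × 4.92)] = 3.72×10^6 / 5549 = 670.4 m³.

V ≈ 670 m³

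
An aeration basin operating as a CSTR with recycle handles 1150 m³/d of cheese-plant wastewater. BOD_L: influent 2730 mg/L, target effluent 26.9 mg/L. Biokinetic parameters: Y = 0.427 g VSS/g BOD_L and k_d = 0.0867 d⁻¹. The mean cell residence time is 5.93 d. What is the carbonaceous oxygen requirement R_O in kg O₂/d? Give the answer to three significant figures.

Y_obs = Y / (1 + k_d θ_c) = 0.427 / (1 + 0.0867 × 5.93) = 0.427 / 1.514 = 0.2820.
Q·(S₀ − S) = 1150 × (2730 − 26.9) × 10⁻³ = 3109 kg/d removed.
Biomass synthesised: P_X = Y_obs × 3109 = 876.6 kg VSS/d.
R_O = Q·(S₀ − S) − 1.42·P_X = 3109 − 1.42 × 876.6 = 1864 kg O₂/d.

R_O ≈ 1860 kg O₂/d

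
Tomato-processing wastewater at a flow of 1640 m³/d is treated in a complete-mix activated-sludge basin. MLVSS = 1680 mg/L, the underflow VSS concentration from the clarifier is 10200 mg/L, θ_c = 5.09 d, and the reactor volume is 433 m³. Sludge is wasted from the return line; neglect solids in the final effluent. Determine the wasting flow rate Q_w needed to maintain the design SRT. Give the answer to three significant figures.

Q_w ≈ 14.0 m³/d

Wasting from the return line (neglecting effluent solids): Q_w = V·X / (θ_c·X_r) = 433.0 × 1680 / (5.09 × 10200) = 14.01 m³/d.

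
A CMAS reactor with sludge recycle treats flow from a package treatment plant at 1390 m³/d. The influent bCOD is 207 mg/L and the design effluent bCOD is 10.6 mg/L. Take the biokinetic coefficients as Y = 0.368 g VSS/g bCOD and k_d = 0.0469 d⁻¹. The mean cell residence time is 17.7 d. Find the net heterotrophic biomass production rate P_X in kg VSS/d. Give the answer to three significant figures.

P_X ≈ 54.9 kg VSS/d

Y_obs = Y / (1 + k_d θ_c) = 0.368 / (1 + 0.0469 × 17.7) = 0.368 / 1.830 = 0.2011.
Substrate removed = Q·(S₀ − S) = 1390 m³/d × (207 − 10.6) g/m³ = 2.73×10^5 g/d = 273.0 kg/d.
Biomass produced: P_X = Y_obs·Q·ΔS = 0.2011 × 273.0 ≈ 54.89 kg VSS/d.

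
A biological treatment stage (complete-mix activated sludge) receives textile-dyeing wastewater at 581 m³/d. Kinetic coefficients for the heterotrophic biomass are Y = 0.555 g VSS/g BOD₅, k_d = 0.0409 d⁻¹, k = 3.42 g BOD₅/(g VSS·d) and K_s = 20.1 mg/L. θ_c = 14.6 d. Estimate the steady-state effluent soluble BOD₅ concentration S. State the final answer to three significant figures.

For a completely mixed reactor with recycle the Lawrence–McCarty relation gives S = K_s·(1 + k_d·θ_c) / [θ_c·(Y·k − k_d) − 1] = 20.1 × (1 + 0.0409 × 14.6) / [14.6 × (0.555 × 3.42 − 0.0409) − 1] = 32.10 / 26.12 = 1.229 mg/L.

S ≈ 1.23 mg/L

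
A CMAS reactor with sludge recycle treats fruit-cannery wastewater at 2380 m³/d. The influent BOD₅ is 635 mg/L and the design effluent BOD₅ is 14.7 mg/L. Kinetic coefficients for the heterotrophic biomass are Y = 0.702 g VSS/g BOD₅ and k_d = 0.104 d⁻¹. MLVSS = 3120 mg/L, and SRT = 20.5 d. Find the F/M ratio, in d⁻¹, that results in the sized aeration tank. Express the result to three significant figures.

Rearranging the biomass balance for a CMAS with decay, V = Y·Q·ΔS·θ_c / [X·(1+k_d θ_c)] = 0.702 × 2380 × (635 − 14.7) × 20.5 / [3120 × (1 + 0.104 × 20.5)] = 2.12×10^7 / 9772 = 2174 m³.
F/M = applied load / biomass = Q·S₀/(V·X) = 2380 × 635 / (2174 × 3120) = 0.2228 d⁻¹.

F/M ≈ 0.223 d⁻¹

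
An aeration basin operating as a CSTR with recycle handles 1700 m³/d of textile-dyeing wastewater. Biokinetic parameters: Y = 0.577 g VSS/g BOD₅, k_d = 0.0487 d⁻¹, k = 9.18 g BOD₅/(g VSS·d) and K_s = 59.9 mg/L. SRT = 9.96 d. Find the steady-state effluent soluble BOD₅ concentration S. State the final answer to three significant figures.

From the Monod/SRT balance for a CMAS, S = K_s·(1+k_d θ_c)/[θ_c·(Y k − k_d) − 1] = 59.9 × (1 + 0.0487 × 9.96) / [9.96 × (0.577 × 9.18 − 0.0487) − 1] = 88.95 / 51.27 = 1.735 mg/L.

S ≈ 1.73 mg/L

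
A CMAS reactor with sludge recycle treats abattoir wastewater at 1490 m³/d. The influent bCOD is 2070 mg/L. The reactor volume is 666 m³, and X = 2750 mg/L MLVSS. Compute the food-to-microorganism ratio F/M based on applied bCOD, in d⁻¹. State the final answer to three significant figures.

F/M ≈ 1.68 d⁻¹

F/M = applied load / biomass = Q·S₀/(V·X) = 1490 × 2070 / (666.0 × 2750) = 1.684 d⁻¹.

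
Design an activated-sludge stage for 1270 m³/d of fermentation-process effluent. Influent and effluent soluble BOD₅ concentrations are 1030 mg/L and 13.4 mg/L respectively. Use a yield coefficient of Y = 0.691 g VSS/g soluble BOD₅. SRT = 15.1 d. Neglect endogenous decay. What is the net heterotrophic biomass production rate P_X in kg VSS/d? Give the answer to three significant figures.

With endogenous decay neglected, the observed yield equals the true yield: Y_obs = Y = 0.691 g VSS/g soluble BOD₅.
ΔS = 1030 − 13.4 = 1017 mg/L, so the substrate removal rate is 1270 × 1017/1000 = 1291 kg soluble BOD₅/d.
P_X = Y_obs · Q(S₀ − S) = 0.6910 × 1291 = 892.1 kg VSS/d.

P_X ≈ 892 kg VSS/d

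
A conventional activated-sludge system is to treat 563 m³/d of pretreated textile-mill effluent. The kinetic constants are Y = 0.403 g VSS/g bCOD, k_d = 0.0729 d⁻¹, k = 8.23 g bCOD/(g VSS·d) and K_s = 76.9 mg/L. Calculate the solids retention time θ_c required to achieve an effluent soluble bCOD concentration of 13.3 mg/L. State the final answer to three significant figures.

Specific growth rate at S = 13.3 mg/L: μ = YkS/(K_s+S) = 0.403·8.23·13.3/(76.9+13.3) = 0.4890 d⁻¹.
Then 1/θ_c = μ − k_d = 0.4890 − 0.0729 = 0.4161 d⁻¹, giving θ_c = 2.403 d.

θ_c ≈ 2.40 d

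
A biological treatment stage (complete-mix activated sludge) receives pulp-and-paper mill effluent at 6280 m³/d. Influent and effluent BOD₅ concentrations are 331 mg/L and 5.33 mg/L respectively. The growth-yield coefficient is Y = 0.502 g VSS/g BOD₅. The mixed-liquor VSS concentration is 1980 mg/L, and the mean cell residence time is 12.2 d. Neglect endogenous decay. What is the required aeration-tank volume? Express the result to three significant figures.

V ≈ 6330 m³

With k_d = 0 the design equation reduces to V = Y Q (S₀−S) θ_c / X = 0.502 × 6280 × (331 − 5.33) × 12.2 / 1980 = 6326 m³.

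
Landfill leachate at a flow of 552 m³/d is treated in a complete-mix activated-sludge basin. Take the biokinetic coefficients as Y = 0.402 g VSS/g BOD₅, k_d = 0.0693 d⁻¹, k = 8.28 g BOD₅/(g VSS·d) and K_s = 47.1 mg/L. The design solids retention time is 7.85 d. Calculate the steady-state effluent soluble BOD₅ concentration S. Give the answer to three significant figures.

S ≈ 2.96 mg/L

Effluent substrate depends only on kinetics and SRT: S = K_s(1 + k_d θ_c) / [θ_c(Yk − k_d) − 1] = 47.1 × (1 + 0.0693 × 7.85) / [7.85 × (0.402 × 8.28 − 0.0693) − 1] = 72.72 / 24.59 = 2.958 mg/L.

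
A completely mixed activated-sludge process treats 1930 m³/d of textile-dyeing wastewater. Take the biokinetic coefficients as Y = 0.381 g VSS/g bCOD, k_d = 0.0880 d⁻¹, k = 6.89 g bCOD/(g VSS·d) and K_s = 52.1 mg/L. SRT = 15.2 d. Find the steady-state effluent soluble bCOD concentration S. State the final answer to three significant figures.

S ≈ 3.24 mg/L

Effluent substrate depends only on kinetics and SRT: S = K_s(1 + k_d θ_c) / [θ_c(Yk − k_d) − 1] = 52.1 × (1 + 0.0880 × 15.2) / [15.2 × (0.381 × 6.89 − 0.0880) − 1] = 121.8 / 37.56 = 3.242 mg/L.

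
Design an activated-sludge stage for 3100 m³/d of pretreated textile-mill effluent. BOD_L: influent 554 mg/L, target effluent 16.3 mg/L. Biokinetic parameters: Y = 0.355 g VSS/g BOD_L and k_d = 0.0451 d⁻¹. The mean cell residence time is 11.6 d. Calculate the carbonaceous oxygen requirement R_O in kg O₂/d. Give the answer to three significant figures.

Observed yield with endogenous decay: Y_obs = Y / (1 + k_d·θ_c) = 0.355 / (1 + 0.0451 × 11.6) = 0.355 / 1.523 = 0.2331 g VSS/g BOD_L.
Mass of BOD_L removed per day: Q(S₀ − S) = 3100 × 537.7 g/m³ = 1667 kg/d.
Net sludge production P_X = 0.2331 × 1667 = 388.5 kg VSS/d.
Carbonaceous O₂ demand = substrate oxidised − cell-mass equivalent = 1667 − 1.42 × 388.5 = 1115 kg O₂/d.

R_O ≈ 1120 kg O₂/d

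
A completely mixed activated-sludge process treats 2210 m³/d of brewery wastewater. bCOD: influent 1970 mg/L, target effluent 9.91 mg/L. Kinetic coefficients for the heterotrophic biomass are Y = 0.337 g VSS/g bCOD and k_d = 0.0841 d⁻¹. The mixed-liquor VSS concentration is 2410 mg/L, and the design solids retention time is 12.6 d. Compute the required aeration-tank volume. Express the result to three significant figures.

From the SRT design equation V = Y Q (S₀−S) θ_c / [X (1 + k_d θ_c)] = 0.337 × 2210 × (1970 − 9.91) × 12.6 / [2410 × (1 + 0.0841 × 12.6)] = 1.84×10^7 / 4964 = 3706 m³.

V ≈ 3710 m³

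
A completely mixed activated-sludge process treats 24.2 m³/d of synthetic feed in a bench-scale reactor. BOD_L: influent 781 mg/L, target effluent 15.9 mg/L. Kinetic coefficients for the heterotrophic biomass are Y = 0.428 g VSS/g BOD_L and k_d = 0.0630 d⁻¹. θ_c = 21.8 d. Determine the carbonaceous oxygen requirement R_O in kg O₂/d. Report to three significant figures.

R_O ≈ 13.8 kg O₂/d

Y_obs = Y / (1 + k_d θ_c) = 0.428 / (1 + 0.0630 × 21.8) = 0.428 / 2.373 = 0.1803.
Mass of BOD_L removed per day: Q(S₀ − S) = 24.2 × 765.1 g/m³ = 18.52 kg/d.
Net sludge production P_X = 0.1803 × 18.52 = 3.339 kg VSS/d.
R_O = Q·ΔS − 1.42 P_X = 18.52 − 4.741 = 13.77 kg O₂/d.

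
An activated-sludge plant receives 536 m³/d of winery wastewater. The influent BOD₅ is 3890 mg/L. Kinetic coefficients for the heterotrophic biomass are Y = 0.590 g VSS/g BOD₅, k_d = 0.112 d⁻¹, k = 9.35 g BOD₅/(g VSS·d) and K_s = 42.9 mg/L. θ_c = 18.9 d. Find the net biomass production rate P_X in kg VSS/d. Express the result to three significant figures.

Effluent substrate depends only on kinetics and SRT: S = K_s(1 + k_d θ_c) / [θ_c(Yk − k_d) − 1] = 42.9 × (1 + 0.112 × 18.9) / [18.9 × (0.590 × 9.35 − 0.112) − 1] = 133.7 / 101.1 = 1.322 mg/L.
Y_obs = Y / (1 + k_d θ_c) = 0.590 / (1 + 0.112 × 18.9) = 0.590 / 3.117 = 0.1893.
Substrate removed = Q·(S₀ − S) = 536 m³/d × (3890 − 1.32) g/m³ = 2.08×10^6 g/d = 2084 kg/d.
Net biomass production P_X = Y_obs × Q·(S₀ − S) = 0.1893 × 2084 = 394.6 kg VSS/d.

P_X ≈ 395 kg VSS/d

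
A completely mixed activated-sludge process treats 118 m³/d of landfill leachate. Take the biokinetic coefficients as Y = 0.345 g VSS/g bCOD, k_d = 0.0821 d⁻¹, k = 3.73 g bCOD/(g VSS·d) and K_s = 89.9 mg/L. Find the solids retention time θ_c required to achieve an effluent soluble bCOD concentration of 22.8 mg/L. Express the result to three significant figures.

From 1/θ_c = Y·k·S/(K_s + S) − k_d: Y·k·S/(K_s+S) = 0.345 × 3.73 × 22.8 / (89.9 + 22.8) = 0.2603 d⁻¹.
1/θ_c = 0.2603 − 0.0821 = 0.1782 d⁻¹, so θ_c = 5.610 d.

θ_c ≈ 5.61 d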